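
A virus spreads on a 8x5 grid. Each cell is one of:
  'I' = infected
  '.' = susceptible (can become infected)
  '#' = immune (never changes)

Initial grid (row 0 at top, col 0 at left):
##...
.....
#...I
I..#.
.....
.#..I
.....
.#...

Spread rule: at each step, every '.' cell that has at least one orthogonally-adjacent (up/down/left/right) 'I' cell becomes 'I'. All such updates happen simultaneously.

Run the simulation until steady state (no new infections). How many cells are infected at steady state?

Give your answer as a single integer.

Answer: 34

Derivation:
Step 0 (initial): 3 infected
Step 1: +8 new -> 11 infected
Step 2: +11 new -> 22 infected
Step 3: +7 new -> 29 infected
Step 4: +5 new -> 34 infected
Step 5: +0 new -> 34 infected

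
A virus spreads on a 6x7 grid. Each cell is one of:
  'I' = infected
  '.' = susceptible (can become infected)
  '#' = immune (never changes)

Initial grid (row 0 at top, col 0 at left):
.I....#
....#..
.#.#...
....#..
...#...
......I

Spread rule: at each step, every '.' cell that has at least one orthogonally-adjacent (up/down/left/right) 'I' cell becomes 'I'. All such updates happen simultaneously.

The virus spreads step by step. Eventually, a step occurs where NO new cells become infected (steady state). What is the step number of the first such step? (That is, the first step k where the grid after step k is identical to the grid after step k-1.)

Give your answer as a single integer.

Answer: 7

Derivation:
Step 0 (initial): 2 infected
Step 1: +5 new -> 7 infected
Step 2: +6 new -> 13 infected
Step 3: +8 new -> 21 infected
Step 4: +6 new -> 27 infected
Step 5: +7 new -> 34 infected
Step 6: +2 new -> 36 infected
Step 7: +0 new -> 36 infected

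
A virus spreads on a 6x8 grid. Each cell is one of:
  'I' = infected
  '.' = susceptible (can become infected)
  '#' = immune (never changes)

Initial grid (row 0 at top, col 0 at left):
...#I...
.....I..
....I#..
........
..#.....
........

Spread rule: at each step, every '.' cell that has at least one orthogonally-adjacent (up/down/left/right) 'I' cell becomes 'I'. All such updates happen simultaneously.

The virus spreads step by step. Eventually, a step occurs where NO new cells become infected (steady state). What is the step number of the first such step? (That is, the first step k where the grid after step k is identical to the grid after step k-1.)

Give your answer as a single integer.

Step 0 (initial): 3 infected
Step 1: +5 new -> 8 infected
Step 2: +8 new -> 16 infected
Step 3: +9 new -> 25 infected
Step 4: +8 new -> 33 infected
Step 5: +7 new -> 40 infected
Step 6: +4 new -> 44 infected
Step 7: +1 new -> 45 infected
Step 8: +0 new -> 45 infected

Answer: 8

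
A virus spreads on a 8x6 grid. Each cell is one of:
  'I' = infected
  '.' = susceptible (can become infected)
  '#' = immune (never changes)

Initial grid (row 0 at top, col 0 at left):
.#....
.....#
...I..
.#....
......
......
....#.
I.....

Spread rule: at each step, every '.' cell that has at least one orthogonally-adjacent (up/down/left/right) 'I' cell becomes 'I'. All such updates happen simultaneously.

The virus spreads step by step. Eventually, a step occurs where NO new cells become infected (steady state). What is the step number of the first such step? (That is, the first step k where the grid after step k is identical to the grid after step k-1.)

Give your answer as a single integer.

Answer: 7

Derivation:
Step 0 (initial): 2 infected
Step 1: +6 new -> 8 infected
Step 2: +11 new -> 19 infected
Step 3: +12 new -> 31 infected
Step 4: +9 new -> 40 infected
Step 5: +3 new -> 43 infected
Step 6: +1 new -> 44 infected
Step 7: +0 new -> 44 infected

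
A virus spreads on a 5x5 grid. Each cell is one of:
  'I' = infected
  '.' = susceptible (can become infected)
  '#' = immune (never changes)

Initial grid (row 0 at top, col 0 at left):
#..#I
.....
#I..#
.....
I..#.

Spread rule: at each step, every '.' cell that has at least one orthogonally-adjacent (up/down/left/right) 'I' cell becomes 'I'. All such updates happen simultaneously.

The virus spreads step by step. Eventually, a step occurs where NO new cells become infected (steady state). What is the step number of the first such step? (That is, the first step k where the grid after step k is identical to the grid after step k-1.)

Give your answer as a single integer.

Answer: 6

Derivation:
Step 0 (initial): 3 infected
Step 1: +6 new -> 9 infected
Step 2: +7 new -> 16 infected
Step 3: +2 new -> 18 infected
Step 4: +1 new -> 19 infected
Step 5: +1 new -> 20 infected
Step 6: +0 new -> 20 infected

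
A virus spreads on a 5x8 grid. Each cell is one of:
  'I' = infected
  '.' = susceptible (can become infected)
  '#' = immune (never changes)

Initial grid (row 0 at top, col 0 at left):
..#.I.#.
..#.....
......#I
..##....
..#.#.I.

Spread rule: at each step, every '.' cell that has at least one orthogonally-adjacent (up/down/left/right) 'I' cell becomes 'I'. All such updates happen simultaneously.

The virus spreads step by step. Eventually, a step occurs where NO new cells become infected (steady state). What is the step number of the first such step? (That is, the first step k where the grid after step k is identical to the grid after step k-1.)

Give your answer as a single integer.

Answer: 9

Derivation:
Step 0 (initial): 3 infected
Step 1: +8 new -> 11 infected
Step 2: +6 new -> 17 infected
Step 3: +3 new -> 20 infected
Step 4: +1 new -> 21 infected
Step 5: +1 new -> 22 infected
Step 6: +3 new -> 25 infected
Step 7: +4 new -> 29 infected
Step 8: +2 new -> 31 infected
Step 9: +0 new -> 31 infected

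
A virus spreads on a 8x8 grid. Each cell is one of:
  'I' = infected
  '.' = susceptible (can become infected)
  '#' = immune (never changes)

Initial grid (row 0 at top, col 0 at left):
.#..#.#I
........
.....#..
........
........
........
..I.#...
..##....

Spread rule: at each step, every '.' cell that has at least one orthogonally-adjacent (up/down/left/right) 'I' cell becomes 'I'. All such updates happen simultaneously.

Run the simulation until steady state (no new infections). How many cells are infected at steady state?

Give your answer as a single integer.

Answer: 57

Derivation:
Step 0 (initial): 2 infected
Step 1: +4 new -> 6 infected
Step 2: +7 new -> 13 infected
Step 3: +9 new -> 22 infected
Step 4: +10 new -> 32 infected
Step 5: +13 new -> 45 infected
Step 6: +7 new -> 52 infected
Step 7: +4 new -> 56 infected
Step 8: +1 new -> 57 infected
Step 9: +0 new -> 57 infected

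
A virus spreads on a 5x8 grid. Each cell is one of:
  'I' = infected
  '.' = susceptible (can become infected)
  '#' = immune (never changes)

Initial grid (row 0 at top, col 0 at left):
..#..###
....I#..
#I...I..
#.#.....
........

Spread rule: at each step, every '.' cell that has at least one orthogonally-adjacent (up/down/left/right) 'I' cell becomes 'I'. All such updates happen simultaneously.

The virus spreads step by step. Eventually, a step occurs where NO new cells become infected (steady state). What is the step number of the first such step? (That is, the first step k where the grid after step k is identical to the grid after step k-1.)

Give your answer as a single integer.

Answer: 5

Derivation:
Step 0 (initial): 3 infected
Step 1: +8 new -> 11 infected
Step 2: +11 new -> 22 infected
Step 3: +8 new -> 30 infected
Step 4: +2 new -> 32 infected
Step 5: +0 new -> 32 infected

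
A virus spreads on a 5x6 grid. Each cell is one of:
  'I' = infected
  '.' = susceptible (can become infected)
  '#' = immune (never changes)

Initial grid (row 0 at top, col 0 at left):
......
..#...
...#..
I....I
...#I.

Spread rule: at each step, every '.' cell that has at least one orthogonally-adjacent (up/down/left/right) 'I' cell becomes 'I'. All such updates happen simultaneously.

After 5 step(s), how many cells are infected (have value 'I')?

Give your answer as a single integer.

Answer: 27

Derivation:
Step 0 (initial): 3 infected
Step 1: +6 new -> 9 infected
Step 2: +7 new -> 16 infected
Step 3: +6 new -> 22 infected
Step 4: +3 new -> 25 infected
Step 5: +2 new -> 27 infected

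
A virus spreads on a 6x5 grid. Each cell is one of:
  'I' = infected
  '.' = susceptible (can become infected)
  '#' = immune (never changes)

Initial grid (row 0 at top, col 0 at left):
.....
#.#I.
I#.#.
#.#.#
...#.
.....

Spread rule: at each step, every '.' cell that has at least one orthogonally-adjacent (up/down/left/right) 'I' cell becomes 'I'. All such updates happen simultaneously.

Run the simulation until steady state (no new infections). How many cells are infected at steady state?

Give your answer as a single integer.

Answer: 10

Derivation:
Step 0 (initial): 2 infected
Step 1: +2 new -> 4 infected
Step 2: +3 new -> 7 infected
Step 3: +1 new -> 8 infected
Step 4: +2 new -> 10 infected
Step 5: +0 new -> 10 infected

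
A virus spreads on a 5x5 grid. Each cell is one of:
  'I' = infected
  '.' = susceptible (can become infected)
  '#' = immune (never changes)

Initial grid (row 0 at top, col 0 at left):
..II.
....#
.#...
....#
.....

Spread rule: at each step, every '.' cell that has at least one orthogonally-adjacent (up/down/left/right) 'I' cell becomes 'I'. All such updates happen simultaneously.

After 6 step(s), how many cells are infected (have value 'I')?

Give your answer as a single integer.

Step 0 (initial): 2 infected
Step 1: +4 new -> 6 infected
Step 2: +4 new -> 10 infected
Step 3: +4 new -> 14 infected
Step 4: +4 new -> 18 infected
Step 5: +3 new -> 21 infected
Step 6: +1 new -> 22 infected

Answer: 22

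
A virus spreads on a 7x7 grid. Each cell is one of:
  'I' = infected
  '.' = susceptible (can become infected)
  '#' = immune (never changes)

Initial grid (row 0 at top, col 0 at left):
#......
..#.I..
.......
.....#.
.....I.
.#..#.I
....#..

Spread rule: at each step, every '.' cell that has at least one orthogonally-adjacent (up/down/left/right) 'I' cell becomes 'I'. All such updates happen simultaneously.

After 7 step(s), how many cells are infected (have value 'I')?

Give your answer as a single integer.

Answer: 43

Derivation:
Step 0 (initial): 3 infected
Step 1: +8 new -> 11 infected
Step 2: +9 new -> 20 infected
Step 3: +7 new -> 27 infected
Step 4: +6 new -> 33 infected
Step 5: +5 new -> 38 infected
Step 6: +4 new -> 42 infected
Step 7: +1 new -> 43 infected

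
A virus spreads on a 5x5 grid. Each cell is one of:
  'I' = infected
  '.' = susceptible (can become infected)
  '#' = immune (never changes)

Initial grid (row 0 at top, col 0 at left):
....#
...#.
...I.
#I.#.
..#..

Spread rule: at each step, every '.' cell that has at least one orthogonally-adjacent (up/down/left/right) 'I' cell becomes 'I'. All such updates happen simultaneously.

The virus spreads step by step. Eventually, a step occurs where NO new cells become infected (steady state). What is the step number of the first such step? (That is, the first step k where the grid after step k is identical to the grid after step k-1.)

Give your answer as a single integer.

Answer: 5

Derivation:
Step 0 (initial): 2 infected
Step 1: +5 new -> 7 infected
Step 2: +6 new -> 13 infected
Step 3: +4 new -> 17 infected
Step 4: +3 new -> 20 infected
Step 5: +0 new -> 20 infected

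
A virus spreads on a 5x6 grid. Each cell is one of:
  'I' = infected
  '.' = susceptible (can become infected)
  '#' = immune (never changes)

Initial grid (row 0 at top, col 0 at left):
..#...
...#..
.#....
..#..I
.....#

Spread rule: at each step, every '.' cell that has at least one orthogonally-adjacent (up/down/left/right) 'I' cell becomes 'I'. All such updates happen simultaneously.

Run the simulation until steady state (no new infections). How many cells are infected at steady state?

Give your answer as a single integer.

Step 0 (initial): 1 infected
Step 1: +2 new -> 3 infected
Step 2: +4 new -> 7 infected
Step 3: +4 new -> 11 infected
Step 4: +3 new -> 14 infected
Step 5: +3 new -> 17 infected
Step 6: +3 new -> 20 infected
Step 7: +3 new -> 23 infected
Step 8: +2 new -> 25 infected
Step 9: +0 new -> 25 infected

Answer: 25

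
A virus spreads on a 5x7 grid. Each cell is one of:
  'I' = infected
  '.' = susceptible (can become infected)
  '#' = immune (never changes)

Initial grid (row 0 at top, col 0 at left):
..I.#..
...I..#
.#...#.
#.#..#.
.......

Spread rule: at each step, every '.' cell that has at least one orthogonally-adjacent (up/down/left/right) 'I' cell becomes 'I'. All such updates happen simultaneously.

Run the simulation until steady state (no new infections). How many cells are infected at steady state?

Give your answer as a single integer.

Step 0 (initial): 2 infected
Step 1: +5 new -> 7 infected
Step 2: +6 new -> 13 infected
Step 3: +4 new -> 17 infected
Step 4: +4 new -> 21 infected
Step 5: +2 new -> 23 infected
Step 6: +3 new -> 26 infected
Step 7: +1 new -> 27 infected
Step 8: +1 new -> 28 infected
Step 9: +0 new -> 28 infected

Answer: 28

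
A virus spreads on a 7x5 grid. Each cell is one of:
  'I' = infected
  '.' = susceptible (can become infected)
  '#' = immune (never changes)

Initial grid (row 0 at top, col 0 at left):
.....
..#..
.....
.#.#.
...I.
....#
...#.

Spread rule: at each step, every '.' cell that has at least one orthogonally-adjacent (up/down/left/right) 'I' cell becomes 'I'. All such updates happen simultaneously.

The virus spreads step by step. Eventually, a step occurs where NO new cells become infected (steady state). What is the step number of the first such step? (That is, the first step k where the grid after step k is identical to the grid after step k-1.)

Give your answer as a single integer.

Step 0 (initial): 1 infected
Step 1: +3 new -> 4 infected
Step 2: +4 new -> 8 infected
Step 3: +5 new -> 13 infected
Step 4: +6 new -> 19 infected
Step 5: +5 new -> 24 infected
Step 6: +3 new -> 27 infected
Step 7: +2 new -> 29 infected
Step 8: +0 new -> 29 infected

Answer: 8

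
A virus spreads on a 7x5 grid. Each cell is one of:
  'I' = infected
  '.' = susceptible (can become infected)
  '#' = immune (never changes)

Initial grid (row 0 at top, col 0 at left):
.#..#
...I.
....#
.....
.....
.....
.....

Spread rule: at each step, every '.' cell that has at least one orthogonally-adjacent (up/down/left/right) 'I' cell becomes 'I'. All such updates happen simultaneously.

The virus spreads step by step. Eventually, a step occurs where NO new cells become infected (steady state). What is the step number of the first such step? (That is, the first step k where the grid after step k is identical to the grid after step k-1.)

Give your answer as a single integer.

Answer: 9

Derivation:
Step 0 (initial): 1 infected
Step 1: +4 new -> 5 infected
Step 2: +4 new -> 9 infected
Step 3: +5 new -> 14 infected
Step 4: +6 new -> 20 infected
Step 5: +5 new -> 25 infected
Step 6: +4 new -> 29 infected
Step 7: +2 new -> 31 infected
Step 8: +1 new -> 32 infected
Step 9: +0 new -> 32 infected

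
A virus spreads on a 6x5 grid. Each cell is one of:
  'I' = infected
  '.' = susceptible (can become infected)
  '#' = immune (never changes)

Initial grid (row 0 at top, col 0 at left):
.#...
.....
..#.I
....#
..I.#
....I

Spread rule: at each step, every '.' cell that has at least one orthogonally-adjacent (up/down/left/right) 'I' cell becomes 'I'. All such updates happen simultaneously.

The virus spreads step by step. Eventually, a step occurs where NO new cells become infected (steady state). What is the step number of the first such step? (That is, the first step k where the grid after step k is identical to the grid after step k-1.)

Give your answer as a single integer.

Step 0 (initial): 3 infected
Step 1: +7 new -> 10 infected
Step 2: +6 new -> 16 infected
Step 3: +5 new -> 21 infected
Step 4: +3 new -> 24 infected
Step 5: +1 new -> 25 infected
Step 6: +1 new -> 26 infected
Step 7: +0 new -> 26 infected

Answer: 7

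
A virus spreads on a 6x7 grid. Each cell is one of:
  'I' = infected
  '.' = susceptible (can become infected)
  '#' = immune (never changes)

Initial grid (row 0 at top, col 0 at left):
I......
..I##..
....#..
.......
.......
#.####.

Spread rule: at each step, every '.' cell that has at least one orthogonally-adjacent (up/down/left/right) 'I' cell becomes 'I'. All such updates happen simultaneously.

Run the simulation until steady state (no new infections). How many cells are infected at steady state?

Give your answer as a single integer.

Answer: 34

Derivation:
Step 0 (initial): 2 infected
Step 1: +5 new -> 7 infected
Step 2: +5 new -> 12 infected
Step 3: +5 new -> 17 infected
Step 4: +5 new -> 22 infected
Step 5: +5 new -> 27 infected
Step 6: +4 new -> 31 infected
Step 7: +2 new -> 33 infected
Step 8: +1 new -> 34 infected
Step 9: +0 new -> 34 infected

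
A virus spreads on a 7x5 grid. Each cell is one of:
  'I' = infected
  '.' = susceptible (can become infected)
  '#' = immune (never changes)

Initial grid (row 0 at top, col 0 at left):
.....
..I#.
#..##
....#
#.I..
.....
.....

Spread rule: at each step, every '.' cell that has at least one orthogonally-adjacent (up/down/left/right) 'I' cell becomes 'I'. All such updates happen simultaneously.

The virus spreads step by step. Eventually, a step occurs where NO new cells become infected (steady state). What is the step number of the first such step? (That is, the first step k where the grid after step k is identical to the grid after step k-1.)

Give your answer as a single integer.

Step 0 (initial): 2 infected
Step 1: +7 new -> 9 infected
Step 2: +10 new -> 19 infected
Step 3: +7 new -> 26 infected
Step 4: +3 new -> 29 infected
Step 5: +0 new -> 29 infected

Answer: 5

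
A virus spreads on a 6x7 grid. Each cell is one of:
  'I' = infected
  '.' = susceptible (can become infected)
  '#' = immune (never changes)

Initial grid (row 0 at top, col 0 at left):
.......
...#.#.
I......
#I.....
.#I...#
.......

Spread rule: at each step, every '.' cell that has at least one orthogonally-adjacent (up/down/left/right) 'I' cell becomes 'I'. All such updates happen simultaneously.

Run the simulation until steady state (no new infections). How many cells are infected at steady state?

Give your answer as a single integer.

Answer: 37

Derivation:
Step 0 (initial): 3 infected
Step 1: +5 new -> 8 infected
Step 2: +7 new -> 15 infected
Step 3: +7 new -> 22 infected
Step 4: +5 new -> 27 infected
Step 5: +5 new -> 32 infected
Step 6: +2 new -> 34 infected
Step 7: +2 new -> 36 infected
Step 8: +1 new -> 37 infected
Step 9: +0 new -> 37 infected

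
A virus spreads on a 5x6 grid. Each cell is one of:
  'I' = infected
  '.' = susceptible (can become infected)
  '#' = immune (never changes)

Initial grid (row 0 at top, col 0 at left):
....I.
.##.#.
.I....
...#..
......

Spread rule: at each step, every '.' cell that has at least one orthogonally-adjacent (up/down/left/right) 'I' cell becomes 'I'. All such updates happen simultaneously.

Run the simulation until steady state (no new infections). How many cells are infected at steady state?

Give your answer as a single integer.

Step 0 (initial): 2 infected
Step 1: +5 new -> 7 infected
Step 2: +8 new -> 15 infected
Step 3: +6 new -> 21 infected
Step 4: +3 new -> 24 infected
Step 5: +2 new -> 26 infected
Step 6: +0 new -> 26 infected

Answer: 26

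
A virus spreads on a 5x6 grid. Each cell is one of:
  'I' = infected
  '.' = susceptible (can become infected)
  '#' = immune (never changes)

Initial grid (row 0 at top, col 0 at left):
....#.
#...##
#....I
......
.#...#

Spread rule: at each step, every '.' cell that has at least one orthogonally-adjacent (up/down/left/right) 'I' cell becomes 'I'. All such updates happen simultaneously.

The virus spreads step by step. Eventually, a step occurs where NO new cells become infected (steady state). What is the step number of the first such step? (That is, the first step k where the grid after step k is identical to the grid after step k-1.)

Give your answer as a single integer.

Answer: 8

Derivation:
Step 0 (initial): 1 infected
Step 1: +2 new -> 3 infected
Step 2: +2 new -> 5 infected
Step 3: +4 new -> 9 infected
Step 4: +5 new -> 14 infected
Step 5: +4 new -> 18 infected
Step 6: +2 new -> 20 infected
Step 7: +2 new -> 22 infected
Step 8: +0 new -> 22 infected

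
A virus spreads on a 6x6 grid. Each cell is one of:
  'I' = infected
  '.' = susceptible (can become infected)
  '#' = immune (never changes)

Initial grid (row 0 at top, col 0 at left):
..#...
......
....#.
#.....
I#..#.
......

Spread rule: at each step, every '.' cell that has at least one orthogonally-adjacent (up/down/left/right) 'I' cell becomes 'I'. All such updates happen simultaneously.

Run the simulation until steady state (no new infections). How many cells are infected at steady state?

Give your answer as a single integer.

Step 0 (initial): 1 infected
Step 1: +1 new -> 2 infected
Step 2: +1 new -> 3 infected
Step 3: +1 new -> 4 infected
Step 4: +2 new -> 6 infected
Step 5: +3 new -> 9 infected
Step 6: +4 new -> 13 infected
Step 7: +5 new -> 18 infected
Step 8: +4 new -> 22 infected
Step 9: +5 new -> 27 infected
Step 10: +3 new -> 30 infected
Step 11: +1 new -> 31 infected
Step 12: +0 new -> 31 infected

Answer: 31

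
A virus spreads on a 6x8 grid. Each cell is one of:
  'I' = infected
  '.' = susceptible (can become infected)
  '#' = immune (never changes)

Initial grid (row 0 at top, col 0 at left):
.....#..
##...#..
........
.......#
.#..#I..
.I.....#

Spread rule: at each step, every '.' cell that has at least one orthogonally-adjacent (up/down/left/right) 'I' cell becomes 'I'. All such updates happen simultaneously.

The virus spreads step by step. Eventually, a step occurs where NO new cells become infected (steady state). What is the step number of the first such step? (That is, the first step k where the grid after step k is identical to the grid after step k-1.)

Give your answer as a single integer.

Answer: 9

Derivation:
Step 0 (initial): 2 infected
Step 1: +5 new -> 7 infected
Step 2: +9 new -> 16 infected
Step 3: +6 new -> 22 infected
Step 4: +7 new -> 29 infected
Step 5: +6 new -> 35 infected
Step 6: +3 new -> 38 infected
Step 7: +1 new -> 39 infected
Step 8: +1 new -> 40 infected
Step 9: +0 new -> 40 infected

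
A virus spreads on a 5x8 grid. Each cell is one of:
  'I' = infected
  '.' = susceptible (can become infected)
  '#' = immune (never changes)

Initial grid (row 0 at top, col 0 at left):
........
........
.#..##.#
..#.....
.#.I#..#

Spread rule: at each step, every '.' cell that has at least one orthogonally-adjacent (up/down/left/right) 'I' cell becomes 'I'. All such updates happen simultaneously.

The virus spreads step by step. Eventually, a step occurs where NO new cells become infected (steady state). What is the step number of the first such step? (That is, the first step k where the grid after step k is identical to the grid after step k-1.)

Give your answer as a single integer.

Answer: 10

Derivation:
Step 0 (initial): 1 infected
Step 1: +2 new -> 3 infected
Step 2: +2 new -> 5 infected
Step 3: +3 new -> 8 infected
Step 4: +5 new -> 13 infected
Step 5: +7 new -> 20 infected
Step 6: +4 new -> 24 infected
Step 7: +4 new -> 28 infected
Step 8: +2 new -> 30 infected
Step 9: +2 new -> 32 infected
Step 10: +0 new -> 32 infected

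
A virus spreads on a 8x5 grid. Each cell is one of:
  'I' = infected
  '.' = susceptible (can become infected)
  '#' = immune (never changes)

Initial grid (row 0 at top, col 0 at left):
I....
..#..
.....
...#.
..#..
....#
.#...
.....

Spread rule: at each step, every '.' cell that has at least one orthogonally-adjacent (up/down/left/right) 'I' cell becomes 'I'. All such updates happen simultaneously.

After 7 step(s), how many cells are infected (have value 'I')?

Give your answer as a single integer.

Step 0 (initial): 1 infected
Step 1: +2 new -> 3 infected
Step 2: +3 new -> 6 infected
Step 3: +3 new -> 9 infected
Step 4: +5 new -> 14 infected
Step 5: +5 new -> 19 infected
Step 6: +3 new -> 22 infected
Step 7: +3 new -> 25 infected

Answer: 25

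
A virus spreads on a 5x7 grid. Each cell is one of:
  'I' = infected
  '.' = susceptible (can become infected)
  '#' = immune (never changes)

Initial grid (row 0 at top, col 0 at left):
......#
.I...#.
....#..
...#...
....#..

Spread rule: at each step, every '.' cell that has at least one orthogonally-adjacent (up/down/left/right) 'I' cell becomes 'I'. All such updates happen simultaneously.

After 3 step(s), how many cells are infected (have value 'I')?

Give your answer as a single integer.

Step 0 (initial): 1 infected
Step 1: +4 new -> 5 infected
Step 2: +6 new -> 11 infected
Step 3: +6 new -> 17 infected

Answer: 17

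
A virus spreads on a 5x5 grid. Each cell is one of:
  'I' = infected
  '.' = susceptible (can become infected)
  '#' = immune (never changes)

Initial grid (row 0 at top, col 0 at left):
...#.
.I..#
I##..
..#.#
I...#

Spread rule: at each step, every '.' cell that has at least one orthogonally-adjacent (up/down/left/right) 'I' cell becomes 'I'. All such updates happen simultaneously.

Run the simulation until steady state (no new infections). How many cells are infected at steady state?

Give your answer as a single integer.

Answer: 17

Derivation:
Step 0 (initial): 3 infected
Step 1: +5 new -> 8 infected
Step 2: +5 new -> 13 infected
Step 3: +2 new -> 15 infected
Step 4: +2 new -> 17 infected
Step 5: +0 new -> 17 infected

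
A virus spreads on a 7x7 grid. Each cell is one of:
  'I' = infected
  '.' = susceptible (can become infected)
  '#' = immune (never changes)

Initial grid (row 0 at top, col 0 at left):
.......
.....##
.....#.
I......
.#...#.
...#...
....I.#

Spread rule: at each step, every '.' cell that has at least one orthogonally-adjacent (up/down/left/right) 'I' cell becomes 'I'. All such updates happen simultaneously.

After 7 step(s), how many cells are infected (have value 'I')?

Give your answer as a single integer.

Answer: 41

Derivation:
Step 0 (initial): 2 infected
Step 1: +6 new -> 8 infected
Step 2: +7 new -> 15 infected
Step 3: +12 new -> 27 infected
Step 4: +6 new -> 33 infected
Step 5: +4 new -> 37 infected
Step 6: +3 new -> 40 infected
Step 7: +1 new -> 41 infected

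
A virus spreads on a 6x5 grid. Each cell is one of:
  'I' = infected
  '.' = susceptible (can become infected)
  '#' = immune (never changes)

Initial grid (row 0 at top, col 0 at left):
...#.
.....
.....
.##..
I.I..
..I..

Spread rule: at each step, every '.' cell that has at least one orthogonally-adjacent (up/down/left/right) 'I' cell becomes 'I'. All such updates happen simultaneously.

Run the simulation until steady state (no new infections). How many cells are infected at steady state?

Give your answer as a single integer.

Step 0 (initial): 3 infected
Step 1: +6 new -> 9 infected
Step 2: +4 new -> 13 infected
Step 3: +4 new -> 17 infected
Step 4: +5 new -> 22 infected
Step 5: +3 new -> 25 infected
Step 6: +2 new -> 27 infected
Step 7: +0 new -> 27 infected

Answer: 27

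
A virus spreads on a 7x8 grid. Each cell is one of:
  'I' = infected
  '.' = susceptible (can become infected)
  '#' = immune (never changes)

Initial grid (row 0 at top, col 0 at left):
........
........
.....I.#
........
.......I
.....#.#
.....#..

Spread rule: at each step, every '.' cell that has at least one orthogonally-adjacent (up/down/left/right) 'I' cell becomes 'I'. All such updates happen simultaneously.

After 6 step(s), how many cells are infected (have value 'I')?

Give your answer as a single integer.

Step 0 (initial): 2 infected
Step 1: +6 new -> 8 infected
Step 2: +8 new -> 16 infected
Step 3: +8 new -> 24 infected
Step 4: +8 new -> 32 infected
Step 5: +7 new -> 39 infected
Step 6: +6 new -> 45 infected

Answer: 45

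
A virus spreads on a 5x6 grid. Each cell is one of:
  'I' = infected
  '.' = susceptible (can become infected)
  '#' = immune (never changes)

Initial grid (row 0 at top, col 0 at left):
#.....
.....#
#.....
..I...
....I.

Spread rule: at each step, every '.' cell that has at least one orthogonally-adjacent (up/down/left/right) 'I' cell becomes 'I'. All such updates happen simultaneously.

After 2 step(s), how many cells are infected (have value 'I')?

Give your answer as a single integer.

Step 0 (initial): 2 infected
Step 1: +7 new -> 9 infected
Step 2: +7 new -> 16 infected

Answer: 16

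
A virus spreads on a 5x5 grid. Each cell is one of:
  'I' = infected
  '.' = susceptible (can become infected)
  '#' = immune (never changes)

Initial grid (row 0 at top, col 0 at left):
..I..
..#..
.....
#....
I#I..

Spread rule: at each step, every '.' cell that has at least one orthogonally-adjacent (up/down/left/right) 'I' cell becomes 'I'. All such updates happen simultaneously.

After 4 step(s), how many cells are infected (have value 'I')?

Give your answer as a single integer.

Answer: 22

Derivation:
Step 0 (initial): 3 infected
Step 1: +4 new -> 7 infected
Step 2: +8 new -> 15 infected
Step 3: +5 new -> 20 infected
Step 4: +2 new -> 22 infected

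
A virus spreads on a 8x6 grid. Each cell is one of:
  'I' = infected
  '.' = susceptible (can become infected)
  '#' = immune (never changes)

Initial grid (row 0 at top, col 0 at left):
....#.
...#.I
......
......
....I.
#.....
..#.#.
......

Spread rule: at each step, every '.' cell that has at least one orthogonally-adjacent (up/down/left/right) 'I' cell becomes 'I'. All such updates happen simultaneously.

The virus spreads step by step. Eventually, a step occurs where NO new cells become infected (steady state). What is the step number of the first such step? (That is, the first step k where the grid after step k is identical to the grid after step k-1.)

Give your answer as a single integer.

Answer: 9

Derivation:
Step 0 (initial): 2 infected
Step 1: +7 new -> 9 infected
Step 2: +6 new -> 15 infected
Step 3: +6 new -> 21 infected
Step 4: +6 new -> 27 infected
Step 5: +6 new -> 33 infected
Step 6: +5 new -> 38 infected
Step 7: +4 new -> 42 infected
Step 8: +1 new -> 43 infected
Step 9: +0 new -> 43 infected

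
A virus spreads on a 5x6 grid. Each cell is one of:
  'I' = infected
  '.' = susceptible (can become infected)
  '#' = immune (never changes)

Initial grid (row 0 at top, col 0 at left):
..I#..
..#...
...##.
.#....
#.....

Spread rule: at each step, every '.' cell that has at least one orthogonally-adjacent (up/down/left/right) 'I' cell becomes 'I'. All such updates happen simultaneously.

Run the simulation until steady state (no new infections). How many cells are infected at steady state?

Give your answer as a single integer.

Step 0 (initial): 1 infected
Step 1: +1 new -> 2 infected
Step 2: +2 new -> 4 infected
Step 3: +2 new -> 6 infected
Step 4: +2 new -> 8 infected
Step 5: +2 new -> 10 infected
Step 6: +2 new -> 12 infected
Step 7: +3 new -> 15 infected
Step 8: +2 new -> 17 infected
Step 9: +2 new -> 19 infected
Step 10: +1 new -> 20 infected
Step 11: +2 new -> 22 infected
Step 12: +2 new -> 24 infected
Step 13: +0 new -> 24 infected

Answer: 24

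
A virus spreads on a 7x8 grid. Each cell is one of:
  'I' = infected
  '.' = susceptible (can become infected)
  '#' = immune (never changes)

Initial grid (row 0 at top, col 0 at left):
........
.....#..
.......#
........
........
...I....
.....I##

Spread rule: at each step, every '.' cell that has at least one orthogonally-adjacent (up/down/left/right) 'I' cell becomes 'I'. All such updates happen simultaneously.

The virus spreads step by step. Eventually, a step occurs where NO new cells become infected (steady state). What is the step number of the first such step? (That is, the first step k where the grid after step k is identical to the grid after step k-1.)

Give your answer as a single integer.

Answer: 9

Derivation:
Step 0 (initial): 2 infected
Step 1: +6 new -> 8 infected
Step 2: +7 new -> 15 infected
Step 3: +9 new -> 24 infected
Step 4: +9 new -> 33 infected
Step 5: +7 new -> 40 infected
Step 6: +5 new -> 45 infected
Step 7: +5 new -> 50 infected
Step 8: +2 new -> 52 infected
Step 9: +0 new -> 52 infected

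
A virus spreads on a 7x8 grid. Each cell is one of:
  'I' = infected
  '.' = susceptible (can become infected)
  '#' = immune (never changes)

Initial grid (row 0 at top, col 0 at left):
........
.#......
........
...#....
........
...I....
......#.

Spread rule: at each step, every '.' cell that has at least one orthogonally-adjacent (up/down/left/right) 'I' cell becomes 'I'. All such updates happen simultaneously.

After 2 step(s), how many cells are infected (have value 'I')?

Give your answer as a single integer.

Step 0 (initial): 1 infected
Step 1: +4 new -> 5 infected
Step 2: +6 new -> 11 infected

Answer: 11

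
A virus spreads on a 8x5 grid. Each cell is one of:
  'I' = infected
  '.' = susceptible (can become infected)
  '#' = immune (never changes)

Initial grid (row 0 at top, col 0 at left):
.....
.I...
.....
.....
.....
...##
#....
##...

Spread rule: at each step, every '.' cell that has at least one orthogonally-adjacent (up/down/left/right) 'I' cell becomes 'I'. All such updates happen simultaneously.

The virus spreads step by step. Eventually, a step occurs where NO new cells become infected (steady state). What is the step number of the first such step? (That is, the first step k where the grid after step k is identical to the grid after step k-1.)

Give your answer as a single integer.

Step 0 (initial): 1 infected
Step 1: +4 new -> 5 infected
Step 2: +6 new -> 11 infected
Step 3: +6 new -> 17 infected
Step 4: +6 new -> 23 infected
Step 5: +5 new -> 28 infected
Step 6: +2 new -> 30 infected
Step 7: +2 new -> 32 infected
Step 8: +2 new -> 34 infected
Step 9: +1 new -> 35 infected
Step 10: +0 new -> 35 infected

Answer: 10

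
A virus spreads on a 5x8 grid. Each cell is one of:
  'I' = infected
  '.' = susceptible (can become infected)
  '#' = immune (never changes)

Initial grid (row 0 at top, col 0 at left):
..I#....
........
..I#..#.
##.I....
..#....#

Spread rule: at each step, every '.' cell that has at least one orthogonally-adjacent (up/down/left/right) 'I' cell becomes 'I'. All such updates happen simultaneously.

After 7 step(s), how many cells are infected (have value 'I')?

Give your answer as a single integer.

Step 0 (initial): 3 infected
Step 1: +6 new -> 9 infected
Step 2: +7 new -> 16 infected
Step 3: +5 new -> 21 infected
Step 4: +4 new -> 25 infected
Step 5: +3 new -> 28 infected
Step 6: +2 new -> 30 infected
Step 7: +1 new -> 31 infected

Answer: 31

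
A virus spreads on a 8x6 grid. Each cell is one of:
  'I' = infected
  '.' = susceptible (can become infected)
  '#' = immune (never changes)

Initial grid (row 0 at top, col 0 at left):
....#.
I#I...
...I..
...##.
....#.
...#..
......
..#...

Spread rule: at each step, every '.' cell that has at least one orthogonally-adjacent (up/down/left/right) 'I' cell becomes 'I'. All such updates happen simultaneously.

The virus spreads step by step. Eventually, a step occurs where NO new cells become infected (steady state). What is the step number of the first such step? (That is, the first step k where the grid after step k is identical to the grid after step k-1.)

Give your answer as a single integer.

Answer: 9

Derivation:
Step 0 (initial): 3 infected
Step 1: +6 new -> 9 infected
Step 2: +7 new -> 16 infected
Step 3: +5 new -> 21 infected
Step 4: +6 new -> 27 infected
Step 5: +4 new -> 31 infected
Step 6: +5 new -> 36 infected
Step 7: +4 new -> 40 infected
Step 8: +1 new -> 41 infected
Step 9: +0 new -> 41 infected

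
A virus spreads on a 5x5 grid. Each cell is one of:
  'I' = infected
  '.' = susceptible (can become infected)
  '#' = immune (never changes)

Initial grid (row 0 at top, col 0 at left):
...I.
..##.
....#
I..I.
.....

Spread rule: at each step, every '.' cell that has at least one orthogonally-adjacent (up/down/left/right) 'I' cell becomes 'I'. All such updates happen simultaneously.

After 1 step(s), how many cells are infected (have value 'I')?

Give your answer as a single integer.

Step 0 (initial): 3 infected
Step 1: +9 new -> 12 infected

Answer: 12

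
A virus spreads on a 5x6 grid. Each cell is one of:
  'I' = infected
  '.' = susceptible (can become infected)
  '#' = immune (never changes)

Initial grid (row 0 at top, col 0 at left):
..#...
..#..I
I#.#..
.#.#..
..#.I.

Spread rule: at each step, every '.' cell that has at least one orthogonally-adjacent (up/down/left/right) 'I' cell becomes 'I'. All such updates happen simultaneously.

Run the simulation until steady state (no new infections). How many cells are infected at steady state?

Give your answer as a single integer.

Step 0 (initial): 3 infected
Step 1: +8 new -> 11 infected
Step 2: +7 new -> 18 infected
Step 3: +3 new -> 21 infected
Step 4: +0 new -> 21 infected

Answer: 21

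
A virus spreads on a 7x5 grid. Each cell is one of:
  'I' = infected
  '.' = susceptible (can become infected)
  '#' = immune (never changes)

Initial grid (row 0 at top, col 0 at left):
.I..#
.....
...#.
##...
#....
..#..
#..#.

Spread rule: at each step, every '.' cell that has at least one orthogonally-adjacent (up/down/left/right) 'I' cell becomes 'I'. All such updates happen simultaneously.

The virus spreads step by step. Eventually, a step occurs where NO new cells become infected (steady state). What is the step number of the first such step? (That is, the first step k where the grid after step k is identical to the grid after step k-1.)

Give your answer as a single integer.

Answer: 10

Derivation:
Step 0 (initial): 1 infected
Step 1: +3 new -> 4 infected
Step 2: +4 new -> 8 infected
Step 3: +3 new -> 11 infected
Step 4: +2 new -> 13 infected
Step 5: +3 new -> 16 infected
Step 6: +3 new -> 19 infected
Step 7: +3 new -> 22 infected
Step 8: +3 new -> 25 infected
Step 9: +2 new -> 27 infected
Step 10: +0 new -> 27 infected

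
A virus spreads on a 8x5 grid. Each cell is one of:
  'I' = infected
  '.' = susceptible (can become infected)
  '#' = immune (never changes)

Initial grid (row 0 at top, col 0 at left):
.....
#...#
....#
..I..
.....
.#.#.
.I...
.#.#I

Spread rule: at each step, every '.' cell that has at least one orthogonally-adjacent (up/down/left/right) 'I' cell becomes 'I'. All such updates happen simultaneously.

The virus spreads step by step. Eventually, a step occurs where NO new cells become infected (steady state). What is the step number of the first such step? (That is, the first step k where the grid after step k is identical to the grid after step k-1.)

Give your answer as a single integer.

Answer: 6

Derivation:
Step 0 (initial): 3 infected
Step 1: +7 new -> 10 infected
Step 2: +13 new -> 23 infected
Step 3: +6 new -> 29 infected
Step 4: +2 new -> 31 infected
Step 5: +2 new -> 33 infected
Step 6: +0 new -> 33 infected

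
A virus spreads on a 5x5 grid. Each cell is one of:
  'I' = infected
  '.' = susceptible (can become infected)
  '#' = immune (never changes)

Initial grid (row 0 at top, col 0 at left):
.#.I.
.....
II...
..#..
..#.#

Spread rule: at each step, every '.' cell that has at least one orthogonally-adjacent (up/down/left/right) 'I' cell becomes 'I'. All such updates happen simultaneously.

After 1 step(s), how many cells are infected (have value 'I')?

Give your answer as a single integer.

Step 0 (initial): 3 infected
Step 1: +8 new -> 11 infected

Answer: 11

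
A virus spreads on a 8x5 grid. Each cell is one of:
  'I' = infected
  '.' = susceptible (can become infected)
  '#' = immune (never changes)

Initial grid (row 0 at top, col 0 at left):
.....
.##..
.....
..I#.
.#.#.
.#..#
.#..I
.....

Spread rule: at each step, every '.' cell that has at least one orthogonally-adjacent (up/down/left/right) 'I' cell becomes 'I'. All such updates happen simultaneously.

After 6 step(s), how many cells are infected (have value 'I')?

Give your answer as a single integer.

Step 0 (initial): 2 infected
Step 1: +5 new -> 7 infected
Step 2: +7 new -> 14 infected
Step 3: +5 new -> 19 infected
Step 4: +6 new -> 25 infected
Step 5: +6 new -> 31 infected
Step 6: +1 new -> 32 infected

Answer: 32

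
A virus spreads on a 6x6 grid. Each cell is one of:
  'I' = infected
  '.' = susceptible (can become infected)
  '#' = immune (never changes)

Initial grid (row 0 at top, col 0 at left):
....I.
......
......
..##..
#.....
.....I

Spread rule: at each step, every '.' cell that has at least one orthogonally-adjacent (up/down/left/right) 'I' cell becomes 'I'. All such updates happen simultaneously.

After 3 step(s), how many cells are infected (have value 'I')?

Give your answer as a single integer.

Answer: 21

Derivation:
Step 0 (initial): 2 infected
Step 1: +5 new -> 7 infected
Step 2: +7 new -> 14 infected
Step 3: +7 new -> 21 infected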